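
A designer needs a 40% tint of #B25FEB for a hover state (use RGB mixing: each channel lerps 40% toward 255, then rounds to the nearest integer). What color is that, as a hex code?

#B25FEB is rgb(178, 95, 235).
Per channel, c → c + 0.4(255 − c):
  R: 178 + 30.8 = 208.8 → 209
  G: 95 + 0.4×(255−95) = 95 + 64 = 159 → 159
  B: 235 + 0.4×(255−235) = 235 + 8 = 243 → 243
rgb(209, 159, 243) = #D19FF3.

#D19FF3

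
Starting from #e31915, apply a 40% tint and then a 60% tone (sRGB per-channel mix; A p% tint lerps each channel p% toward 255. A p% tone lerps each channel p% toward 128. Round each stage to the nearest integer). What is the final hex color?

#e31915 is rgb(227, 25, 21).
A 40% tint moves each channel 40% toward 255:
  R: 227 + 0.4×(255−227) = 227 + 11.2 = 238.2 → 238
  G: 25 + 92 = 117 → 117
  B: 21 + 0.4×(255−21) = 21 + 93.6 = 114.6 → 115
After the tint: rgb(238, 117, 115) = #ee7573.
Per channel, c → c + 0.6(128 − c):
  R: 238 − 66 = 172 → 172
  G: 117 + 0.6×(128−117) = 117 + 6.6 = 123.6 → 124
  B: 115 + 0.6×(128−115) = 115 + 7.8 = 122.8 → 123
rgb(172, 124, 123) = #ac7c7b.

#ac7c7b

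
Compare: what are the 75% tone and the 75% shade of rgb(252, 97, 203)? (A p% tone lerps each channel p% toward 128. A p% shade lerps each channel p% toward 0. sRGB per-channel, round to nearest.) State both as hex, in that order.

75% tone:
  R: 252 + 0.75×(128−252) = 252 − 93 = 159 → 159
  G: 97 + 23.25 = 120.25 → 120
  B: 203 + 0.75×(128−203) = 203 − 56.25 = 146.75 → 147
  → #9f7893
75% shade:
  R: 252 + 0.75×(0−252) = 252 − 189 = 63 → 63
  G: 97 + 0.75×(0−97) = 97 − 72.75 = 24.25 → 24
  B: 203 + 0.75×(0−203) = 203 − 152.25 = 50.75 → 51
  → #3f1833

#9f7893, #3f1833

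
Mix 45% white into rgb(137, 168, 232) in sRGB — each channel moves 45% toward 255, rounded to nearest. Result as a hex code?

Lerp each channel 45% toward 255:
  R: 137 + 0.45×(255−137) = 137 + 53.1 = 190.1 → 190
  G: 168 + 0.45×(255−168) = 168 + 39.15 = 207.15 → 207
  B: 232 + 0.45×(255−232) = 232 + 10.35 = 242.35 → 242
rgb(190, 207, 242) = #BECFF2.

#BECFF2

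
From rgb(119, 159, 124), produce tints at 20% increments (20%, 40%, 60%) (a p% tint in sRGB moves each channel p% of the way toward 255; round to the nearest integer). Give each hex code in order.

20%: (119 + 27.2 = 146.2→146, 159 + 19.2 = 178.2→178, 124 + 26.2 = 150.2→150) → #92b296
40%: (119 + 54.4 = 173.4→173, 159 + 38.4 = 197.4→197, 124 + 52.4 = 176.4→176) → #adc5b0
60%: (119 + 81.6 = 200.6→201, 159 + 57.6 = 216.6→217, 124 + 78.6 = 202.6→203) → #c9d9cb

#92b296, #adc5b0, #c9d9cb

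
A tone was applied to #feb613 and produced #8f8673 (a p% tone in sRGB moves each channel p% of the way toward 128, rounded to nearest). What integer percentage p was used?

88%

#feb613 is rgb(254, 182, 19); #8f8673 is rgb(143, 134, 115).
On the R channel (widest range): 143 ≈ 254 + (p/100)(128 − 254), so p ≈ 100×(143 − 254)/(128 − 254) = -11100/-126 = 88.10.
p = 88 reproduces all three channels after rounding.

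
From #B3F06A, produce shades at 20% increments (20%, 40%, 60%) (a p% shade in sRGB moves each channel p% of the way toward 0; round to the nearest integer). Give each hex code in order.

#B3F06A is rgb(179, 240, 106).
20%: (179 − 35.8 = 143.2→143, 240 − 48 = 192→192, 106 − 21.2 = 84.8→85) → #8FC055
40%: (179 − 71.6 = 107.4→107, 240 − 96 = 144→144, 106 − 42.4 = 63.6→64) → #6B9040
60%: (179 − 107.4 = 71.6→72, 240 − 144 = 96→96, 106 − 63.6 = 42.4→42) → #48602A

#8FC055, #6B9040, #48602A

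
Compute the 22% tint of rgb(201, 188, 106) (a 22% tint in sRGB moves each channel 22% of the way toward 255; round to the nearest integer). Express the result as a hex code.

#d5cb8b

A 22% tint moves each channel 22% toward 255:
  R: 201 + 0.22×(255−201) = 201 + 11.88 = 212.88 → 213
  G: 188 + 14.74 = 202.74 → 203
  B: 106 + 0.22×(255−106) = 106 + 32.78 = 138.78 → 139
rgb(213, 203, 139) = #d5cb8b.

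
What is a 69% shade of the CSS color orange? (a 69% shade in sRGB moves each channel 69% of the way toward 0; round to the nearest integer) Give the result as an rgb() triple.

CSS orange is rgb(255, 165, 0).
Per channel, c → c + 0.69(0 − c):
  R: 255 − 175.95 = 79.05 → 79
  G: 165 + 0.69×(0−165) = 165 − 113.85 = 51.15 → 51
  B: 0 + 0.69×(0−0) = 0 + 0 = 0 → 0

rgb(79, 51, 0)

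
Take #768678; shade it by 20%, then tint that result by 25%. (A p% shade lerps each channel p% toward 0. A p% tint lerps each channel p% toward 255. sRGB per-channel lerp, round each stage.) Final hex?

#768678 is rgb(118, 134, 120).
Per channel, c → c + 0.2(0 − c):
  R: 118 + 0.2×(0−118) = 118 − 23.6 = 94.4 → 94
  G: 134 + 0.2×(0−134) = 134 − 26.8 = 107.2 → 107
  B: 120 − 24 = 96 → 96
After the shade: rgb(94, 107, 96) = #5e6b60.
Per channel, c → c + 0.25(255 − c):
  R: 94 + 0.25×(255−94) = 94 + 40.25 = 134.25 → 134
  G: 107 + 0.25×(255−107) = 107 + 37 = 144 → 144
  B: 96 + 39.75 = 135.75 → 136
rgb(134, 144, 136) = #869088.

#869088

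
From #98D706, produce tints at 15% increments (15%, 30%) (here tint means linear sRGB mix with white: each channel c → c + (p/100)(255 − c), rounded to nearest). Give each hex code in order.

#A7DD2B, #B7E351

#98D706 is rgb(152, 215, 6).
15%: (152 + 15.45 = 167.45→167, 215 + 6 = 221→221, 6 + 37.35 = 43.35→43) → #A7DD2B
30%: (152 + 30.9 = 182.9→183, 215 + 12 = 227→227, 6 + 74.7 = 80.7→81) → #B7E351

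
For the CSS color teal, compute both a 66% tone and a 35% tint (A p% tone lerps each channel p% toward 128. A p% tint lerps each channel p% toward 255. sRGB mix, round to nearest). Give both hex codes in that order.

CSS teal is rgb(0, 128, 128).
66% tone:
  R: 0 + 0.66×(128−0) = 0 + 84.48 = 84.48 → 84
  G: 128 + 0.66×(128−128) = 128 + 0 = 128 → 128
  B: 128 + 0 = 128 → 128
  → #548080
35% tint:
  R: 0 + 0.35×(255−0) = 0 + 89.25 = 89.25 → 89
  G: 128 + 0.35×(255−128) = 128 + 44.45 = 172.45 → 172
  B: 128 + 0.35×(255−128) = 128 + 44.45 = 172.45 → 172
  → #59acac

#548080, #59acac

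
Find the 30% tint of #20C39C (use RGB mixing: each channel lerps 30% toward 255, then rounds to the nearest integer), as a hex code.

#20C39C is rgb(32, 195, 156).
A 30% tint moves each channel 30% toward 255:
  R: 32 + 0.3×(255−32) = 32 + 66.9 = 98.9 → 99
  G: 195 + 0.3×(255−195) = 195 + 18 = 213 → 213
  B: 156 + 29.7 = 185.7 → 186
rgb(99, 213, 186) = #63D5BA.

#63D5BA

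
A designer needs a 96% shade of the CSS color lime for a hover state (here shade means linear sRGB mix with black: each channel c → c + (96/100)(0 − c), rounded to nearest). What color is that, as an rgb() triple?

rgb(0, 10, 0)

CSS lime is rgb(0, 255, 0).
Lerp each channel 96% toward 0:
  R: 0 + 0.96×(0−0) = 0 + 0 = 0 → 0
  G: 255 + 0.96×(0−255) = 255 − 244.8 = 10.2 → 10
  B: 0 + 0 = 0 → 0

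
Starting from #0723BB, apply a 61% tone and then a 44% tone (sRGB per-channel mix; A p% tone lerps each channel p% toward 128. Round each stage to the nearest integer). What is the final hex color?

#0723BB is rgb(7, 35, 187).
A 61% tone moves each channel 61% toward 128:
  R: 7 + 73.81 = 80.81 → 81
  G: 35 + 0.61×(128−35) = 35 + 56.73 = 91.73 → 92
  B: 187 + 0.61×(128−187) = 187 − 35.99 = 151.01 → 151
After the tone: rgb(81, 92, 151) = #515C97.
Lerp each channel 44% toward 128:
  R: 81 + 0.44×(128−81) = 81 + 20.68 = 101.68 → 102
  G: 92 + 0.44×(128−92) = 92 + 15.84 = 107.84 → 108
  B: 151 − 10.12 = 140.88 → 141
rgb(102, 108, 141) = #666C8D.

#666C8D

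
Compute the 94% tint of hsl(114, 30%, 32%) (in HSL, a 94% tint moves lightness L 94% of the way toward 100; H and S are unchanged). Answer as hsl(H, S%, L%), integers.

hsl(114, 30%, 96%)

L moves 94% from 32 toward 100: 32 + 63.92 = 95.92 → 96.
H and S are unchanged.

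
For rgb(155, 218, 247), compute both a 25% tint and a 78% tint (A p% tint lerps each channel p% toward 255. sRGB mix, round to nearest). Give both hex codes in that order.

#B4E3F9, #E9F7FD

25% tint:
  R: 155 + 0.25×(255−155) = 155 + 25 = 180 → 180
  G: 218 + 0.25×(255−218) = 218 + 9.25 = 227.25 → 227
  B: 247 + 2 = 249 → 249
  → #B4E3F9
78% tint:
  R: 155 + 78 = 233 → 233
  G: 218 + 0.78×(255−218) = 218 + 28.86 = 246.86 → 247
  B: 247 + 0.78×(255−247) = 247 + 6.24 = 253.24 → 253
  → #E9F7FD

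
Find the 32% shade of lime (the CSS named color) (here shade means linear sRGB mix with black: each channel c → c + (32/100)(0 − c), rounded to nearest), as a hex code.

#00ad00

CSS lime is rgb(0, 255, 0).
A 32% shade moves each channel 32% toward 0:
  R: 0 + 0 = 0 → 0
  G: 255 − 81.6 = 173.4 → 173
  B: 0 + 0 = 0 → 0
rgb(0, 173, 0) = #00ad00.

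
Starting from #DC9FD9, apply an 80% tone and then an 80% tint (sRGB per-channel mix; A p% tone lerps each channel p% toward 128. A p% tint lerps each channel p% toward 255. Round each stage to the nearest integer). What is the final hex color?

#DC9FD9 is rgb(220, 159, 217).
Per channel, c → c + 0.8(128 − c):
  R: 220 + 0.8×(128−220) = 220 − 73.6 = 146.4 → 146
  G: 159 − 24.8 = 134.2 → 134
  B: 217 + 0.8×(128−217) = 217 − 71.2 = 145.8 → 146
After the tone: rgb(146, 134, 146) = #928692.
An 80% tint moves each channel 80% toward 255:
  R: 146 + 0.8×(255−146) = 146 + 87.2 = 233.2 → 233
  G: 134 + 0.8×(255−134) = 134 + 96.8 = 230.8 → 231
  B: 146 + 0.8×(255−146) = 146 + 87.2 = 233.2 → 233
rgb(233, 231, 233) = #E9E7E9.

#E9E7E9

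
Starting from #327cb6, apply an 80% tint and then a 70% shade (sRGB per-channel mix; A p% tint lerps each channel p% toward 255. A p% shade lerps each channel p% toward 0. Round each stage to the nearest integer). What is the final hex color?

#404548

#327cb6 is rgb(50, 124, 182).
An 80% tint moves each channel 80% toward 255:
  R: 50 + 0.8×(255−50) = 50 + 164 = 214 → 214
  G: 124 + 0.8×(255−124) = 124 + 104.8 = 228.8 → 229
  B: 182 + 58.4 = 240.4 → 240
After the tint: rgb(214, 229, 240) = #d6e5f0.
Lerp each channel 70% toward 0:
  R: 214 + 0.7×(0−214) = 214 − 149.8 = 64.2 → 64
  G: 229 − 160.3 = 68.7 → 69
  B: 240 − 168 = 72 → 72
rgb(64, 69, 72) = #404548.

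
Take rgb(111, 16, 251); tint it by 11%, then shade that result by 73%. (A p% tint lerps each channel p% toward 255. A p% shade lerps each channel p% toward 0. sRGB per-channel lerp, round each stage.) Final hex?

#220b44

An 11% tint moves each channel 11% toward 255:
  R: 111 + 15.84 = 126.84 → 127
  G: 16 + 0.11×(255−16) = 16 + 26.29 = 42.29 → 42
  B: 251 + 0.11×(255−251) = 251 + 0.44 = 251.44 → 251
After the tint: rgb(127, 42, 251) = #7f2afb.
A 73% shade moves each channel 73% toward 0:
  R: 127 + 0.73×(0−127) = 127 − 92.71 = 34.29 → 34
  G: 42 + 0.73×(0−42) = 42 − 30.66 = 11.34 → 11
  B: 251 − 183.23 = 67.77 → 68
rgb(34, 11, 68) = #220b44.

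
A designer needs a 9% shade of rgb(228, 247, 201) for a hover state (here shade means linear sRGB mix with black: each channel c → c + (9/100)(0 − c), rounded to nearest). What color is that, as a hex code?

#cfe1b7

Lerp each channel 9% toward 0:
  R: 228 + 0.09×(0−228) = 228 − 20.52 = 207.48 → 207
  G: 247 − 22.23 = 224.77 → 225
  B: 201 + 0.09×(0−201) = 201 − 18.09 = 182.91 → 183
rgb(207, 225, 183) = #cfe1b7.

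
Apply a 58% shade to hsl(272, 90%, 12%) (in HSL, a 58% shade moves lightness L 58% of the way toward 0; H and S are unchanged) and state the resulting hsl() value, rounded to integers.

L moves 58% from 12 toward 0: 12 − 6.96 = 5.04 → 5.
H and S are unchanged.

hsl(272, 90%, 5%)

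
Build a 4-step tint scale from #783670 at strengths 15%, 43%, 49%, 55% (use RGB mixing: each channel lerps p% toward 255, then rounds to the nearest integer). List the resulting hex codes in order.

#783670 is rgb(120, 54, 112).
15%: (120 + 20.25 = 140.25→140, 54 + 30.15 = 84.15→84, 112 + 21.45 = 133.45→133) → #8C5485
43%: (120 + 58.05 = 178.05→178, 54 + 86.43 = 140.43→140, 112 + 61.49 = 173.49→173) → #B28CAD
49%: (120 + 66.15 = 186.15→186, 54 + 98.49 = 152.49→152, 112 + 70.07 = 182.07→182) → #BA98B6
55%: (120 + 74.25 = 194.25→194, 54 + 110.55 = 164.55→165, 112 + 78.65 = 190.65→191) → #C2A5BF

#8C5485, #B28CAD, #BA98B6, #C2A5BF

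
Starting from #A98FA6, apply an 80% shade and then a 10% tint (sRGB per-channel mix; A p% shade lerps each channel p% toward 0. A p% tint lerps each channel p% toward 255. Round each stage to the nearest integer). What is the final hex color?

#A98FA6 is rgb(169, 143, 166).
Lerp each channel 80% toward 0:
  R: 169 + 0.8×(0−169) = 169 − 135.2 = 33.8 → 34
  G: 143 + 0.8×(0−143) = 143 − 114.4 = 28.6 → 29
  B: 166 − 132.8 = 33.2 → 33
After the shade: rgb(34, 29, 33) = #221D21.
Lerp each channel 10% toward 255:
  R: 34 + 0.1×(255−34) = 34 + 22.1 = 56.1 → 56
  G: 29 + 22.6 = 51.6 → 52
  B: 33 + 0.1×(255−33) = 33 + 22.2 = 55.2 → 55
rgb(56, 52, 55) = #383437.

#383437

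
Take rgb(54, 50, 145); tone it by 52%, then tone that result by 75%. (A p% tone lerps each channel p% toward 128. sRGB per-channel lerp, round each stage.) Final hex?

Per channel, c → c + 0.52(128 − c):
  R: 54 + 38.48 = 92.48 → 92
  G: 50 + 40.56 = 90.56 → 91
  B: 145 + 0.52×(128−145) = 145 − 8.84 = 136.16 → 136
After the tone: rgb(92, 91, 136) = #5C5B88.
Lerp each channel 75% toward 128:
  R: 92 + 27 = 119 → 119
  G: 91 + 0.75×(128−91) = 91 + 27.75 = 118.75 → 119
  B: 136 + 0.75×(128−136) = 136 − 6 = 130 → 130
rgb(119, 119, 130) = #777782.

#777782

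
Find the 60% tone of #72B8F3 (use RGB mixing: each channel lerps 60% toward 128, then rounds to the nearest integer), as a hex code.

#72B8F3 is rgb(114, 184, 243).
Lerp each channel 60% toward 128:
  R: 114 + 0.6×(128−114) = 114 + 8.4 = 122.4 → 122
  G: 184 + 0.6×(128−184) = 184 − 33.6 = 150.4 → 150
  B: 243 − 69 = 174 → 174
rgb(122, 150, 174) = #7A96AE.

#7A96AE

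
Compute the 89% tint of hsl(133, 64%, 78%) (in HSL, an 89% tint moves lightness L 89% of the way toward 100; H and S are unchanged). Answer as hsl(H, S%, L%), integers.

L moves 89% from 78 toward 100: 78 + 19.58 = 97.58 → 98.
H and S are unchanged.

hsl(133, 64%, 98%)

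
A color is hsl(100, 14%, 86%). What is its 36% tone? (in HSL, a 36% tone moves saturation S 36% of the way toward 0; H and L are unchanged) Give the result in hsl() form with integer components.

hsl(100, 9%, 86%)

S moves 36% from 14 toward 0: 14 − 5.04 = 8.96 → 9.
H and L are unchanged.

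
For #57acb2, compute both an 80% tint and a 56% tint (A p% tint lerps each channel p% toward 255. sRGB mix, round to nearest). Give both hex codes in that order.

#57acb2 is rgb(87, 172, 178).
80% tint:
  R: 87 + 0.8×(255−87) = 87 + 134.4 = 221.4 → 221
  G: 172 + 66.4 = 238.4 → 238
  B: 178 + 0.8×(255−178) = 178 + 61.6 = 239.6 → 240
  → #ddeef0
56% tint:
  R: 87 + 0.56×(255−87) = 87 + 94.08 = 181.08 → 181
  G: 172 + 0.56×(255−172) = 172 + 46.48 = 218.48 → 218
  B: 178 + 0.56×(255−178) = 178 + 43.12 = 221.12 → 221
  → #b5dadd

#ddeef0, #b5dadd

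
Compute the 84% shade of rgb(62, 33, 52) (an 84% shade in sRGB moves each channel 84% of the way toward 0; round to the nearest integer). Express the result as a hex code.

#0A0508

An 84% shade moves each channel 84% toward 0:
  R: 62 − 52.08 = 9.92 → 10
  G: 33 − 27.72 = 5.28 → 5
  B: 52 − 43.68 = 8.32 → 8
rgb(10, 5, 8) = #0A0508.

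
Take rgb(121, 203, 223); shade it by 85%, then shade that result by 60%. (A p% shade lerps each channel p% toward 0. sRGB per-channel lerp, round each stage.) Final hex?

#070c0d

Lerp each channel 85% toward 0:
  R: 121 − 102.85 = 18.15 → 18
  G: 203 − 172.55 = 30.45 → 30
  B: 223 + 0.85×(0−223) = 223 − 189.55 = 33.45 → 33
After the shade: rgb(18, 30, 33) = #121e21.
Lerp each channel 60% toward 0:
  R: 18 + 0.6×(0−18) = 18 − 10.8 = 7.2 → 7
  G: 30 + 0.6×(0−30) = 30 − 18 = 12 → 12
  B: 33 + 0.6×(0−33) = 33 − 19.8 = 13.2 → 13
rgb(7, 12, 13) = #070c0d.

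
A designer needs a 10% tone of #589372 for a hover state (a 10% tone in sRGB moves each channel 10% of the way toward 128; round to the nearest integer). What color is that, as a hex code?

#5c9173

#589372 is rgb(88, 147, 114).
Per channel, c → c + 0.1(128 − c):
  R: 88 + 4 = 92 → 92
  G: 147 + 0.1×(128−147) = 147 − 1.9 = 145.1 → 145
  B: 114 + 0.1×(128−114) = 114 + 1.4 = 115.4 → 115
rgb(92, 145, 115) = #5c9173.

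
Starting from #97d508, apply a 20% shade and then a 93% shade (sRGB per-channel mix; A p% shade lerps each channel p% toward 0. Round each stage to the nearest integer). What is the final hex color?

#080c00

#97d508 is rgb(151, 213, 8).
Lerp each channel 20% toward 0:
  R: 151 − 30.2 = 120.8 → 121
  G: 213 + 0.2×(0−213) = 213 − 42.6 = 170.4 → 170
  B: 8 + 0.2×(0−8) = 8 − 1.6 = 6.4 → 6
After the shade: rgb(121, 170, 6) = #79aa06.
A 93% shade moves each channel 93% toward 0:
  R: 121 + 0.93×(0−121) = 121 − 112.53 = 8.47 → 8
  G: 170 + 0.93×(0−170) = 170 − 158.1 = 11.9 → 12
  B: 6 + 0.93×(0−6) = 6 − 5.58 = 0.42 → 0
rgb(8, 12, 0) = #080c00.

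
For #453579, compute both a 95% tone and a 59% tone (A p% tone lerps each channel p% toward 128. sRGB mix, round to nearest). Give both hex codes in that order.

#7d7c80, #68617d

#453579 is rgb(69, 53, 121).
95% tone:
  R: 69 + 0.95×(128−69) = 69 + 56.05 = 125.05 → 125
  G: 53 + 0.95×(128−53) = 53 + 71.25 = 124.25 → 124
  B: 121 + 6.65 = 127.65 → 128
  → #7d7c80
59% tone:
  R: 69 + 0.59×(128−69) = 69 + 34.81 = 103.81 → 104
  G: 53 + 44.25 = 97.25 → 97
  B: 121 + 0.59×(128−121) = 121 + 4.13 = 125.13 → 125
  → #68617d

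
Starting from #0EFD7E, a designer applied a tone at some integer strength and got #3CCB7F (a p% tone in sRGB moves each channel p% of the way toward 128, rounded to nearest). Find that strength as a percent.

#0EFD7E is rgb(14, 253, 126); #3CCB7F is rgb(60, 203, 127).
On the G channel (widest range): 203 ≈ 253 + (p/100)(128 − 253), so p ≈ 100×(203 − 253)/(128 − 253) = -5000/-125 = 40.00.
p = 40 reproduces all three channels after rounding.

40%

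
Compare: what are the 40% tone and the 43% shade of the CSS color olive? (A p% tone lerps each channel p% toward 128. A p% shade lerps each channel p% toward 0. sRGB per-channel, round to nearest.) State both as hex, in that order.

#808033, #494900

CSS olive is rgb(128, 128, 0).
40% tone:
  R: 128 + 0.4×(128−128) = 128 + 0 = 128 → 128
  G: 128 + 0 = 128 → 128
  B: 0 + 0.4×(128−0) = 0 + 51.2 = 51.2 → 51
  → #808033
43% shade:
  R: 128 + 0.43×(0−128) = 128 − 55.04 = 72.96 → 73
  G: 128 + 0.43×(0−128) = 128 − 55.04 = 72.96 → 73
  B: 0 + 0.43×(0−0) = 0 + 0 = 0 → 0
  → #494900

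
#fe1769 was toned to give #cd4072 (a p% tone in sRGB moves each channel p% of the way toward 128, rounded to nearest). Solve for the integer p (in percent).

39%

#fe1769 is rgb(254, 23, 105); #cd4072 is rgb(205, 64, 114).
On the R channel (widest range): 205 ≈ 254 + (p/100)(128 − 254), so p ≈ 100×(205 − 254)/(128 − 254) = -4900/-126 = 38.89.
p = 39 reproduces all three channels after rounding.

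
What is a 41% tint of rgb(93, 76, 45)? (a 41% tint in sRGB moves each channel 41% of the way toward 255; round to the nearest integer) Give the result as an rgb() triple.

Per channel, c → c + 0.41(255 − c):
  R: 93 + 0.41×(255−93) = 93 + 66.42 = 159.42 → 159
  G: 76 + 73.39 = 149.39 → 149
  B: 45 + 0.41×(255−45) = 45 + 86.1 = 131.1 → 131

rgb(159, 149, 131)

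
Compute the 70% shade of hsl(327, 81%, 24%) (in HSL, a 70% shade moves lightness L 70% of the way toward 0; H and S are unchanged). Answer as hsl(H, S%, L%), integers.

L moves 70% from 24 toward 0: 24 − 16.8 = 7.2 → 7.
H and S are unchanged.

hsl(327, 81%, 7%)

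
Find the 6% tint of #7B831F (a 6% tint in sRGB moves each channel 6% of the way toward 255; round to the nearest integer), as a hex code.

#7B831F is rgb(123, 131, 31).
Lerp each channel 6% toward 255:
  R: 123 + 0.06×(255−123) = 123 + 7.92 = 130.92 → 131
  G: 131 + 0.06×(255−131) = 131 + 7.44 = 138.44 → 138
  B: 31 + 0.06×(255−31) = 31 + 13.44 = 44.44 → 44
rgb(131, 138, 44) = #838A2C.

#838A2C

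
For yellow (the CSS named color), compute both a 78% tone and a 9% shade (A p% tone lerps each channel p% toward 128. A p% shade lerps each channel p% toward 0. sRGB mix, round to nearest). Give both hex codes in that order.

CSS yellow is rgb(255, 255, 0).
78% tone:
  R: 255 − 99.06 = 155.94 → 156
  G: 255 − 99.06 = 155.94 → 156
  B: 0 + 99.84 = 99.84 → 100
  → #9C9C64
9% shade:
  R: 255 − 22.95 = 232.05 → 232
  G: 255 − 22.95 = 232.05 → 232
  B: 0 + 0 = 0 → 0
  → #E8E800

#9C9C64, #E8E800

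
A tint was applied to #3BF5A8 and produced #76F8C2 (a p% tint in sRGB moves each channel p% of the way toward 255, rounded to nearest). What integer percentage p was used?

#3BF5A8 is rgb(59, 245, 168); #76F8C2 is rgb(118, 248, 194).
On the R channel (widest range): 118 ≈ 59 + (p/100)(255 − 59), so p ≈ 100×(118 − 59)/(255 − 59) = 5900/196 = 30.10.
p = 30 reproduces all three channels after rounding.

30%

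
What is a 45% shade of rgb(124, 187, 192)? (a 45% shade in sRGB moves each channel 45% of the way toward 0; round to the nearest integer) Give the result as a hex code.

#44676A

A 45% shade moves each channel 45% toward 0:
  R: 124 − 55.8 = 68.2 → 68
  G: 187 + 0.45×(0−187) = 187 − 84.15 = 102.85 → 103
  B: 192 − 86.4 = 105.6 → 106
rgb(68, 103, 106) = #44676A.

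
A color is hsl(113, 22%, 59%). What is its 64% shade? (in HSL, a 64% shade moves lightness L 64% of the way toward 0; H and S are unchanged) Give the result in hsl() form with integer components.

hsl(113, 22%, 21%)

L moves 64% from 59 toward 0: 59 − 37.76 = 21.24 → 21.
H and S are unchanged.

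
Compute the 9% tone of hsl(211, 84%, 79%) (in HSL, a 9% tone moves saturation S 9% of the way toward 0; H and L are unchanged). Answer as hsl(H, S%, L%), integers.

hsl(211, 76%, 79%)

S moves 9% from 84 toward 0: 84 − 7.56 = 76.44 → 76.
H and L are unchanged.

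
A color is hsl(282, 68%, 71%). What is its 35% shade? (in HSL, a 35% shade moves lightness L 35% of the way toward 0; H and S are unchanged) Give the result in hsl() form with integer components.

hsl(282, 68%, 46%)

L moves 35% from 71 toward 0: 71 − 24.85 = 46.15 → 46.
H and S are unchanged.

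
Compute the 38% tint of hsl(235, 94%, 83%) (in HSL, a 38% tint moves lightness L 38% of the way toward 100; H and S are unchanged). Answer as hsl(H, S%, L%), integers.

hsl(235, 94%, 89%)

L moves 38% from 83 toward 100: 83 + 6.46 = 89.46 → 89.
H and S are unchanged.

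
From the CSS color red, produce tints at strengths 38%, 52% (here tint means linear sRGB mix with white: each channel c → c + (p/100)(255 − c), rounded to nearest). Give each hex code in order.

#FF6161, #FF8585

CSS red is rgb(255, 0, 0).
38%: (255→255, 0 + 96.9 = 96.9→97, 0 + 96.9 = 96.9→97) → #FF6161
52%: (255→255, 0 + 132.6 = 132.6→133, 0 + 132.6 = 132.6→133) → #FF8585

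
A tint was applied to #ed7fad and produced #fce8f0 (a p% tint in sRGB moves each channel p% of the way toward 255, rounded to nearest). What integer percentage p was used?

#ed7fad is rgb(237, 127, 173); #fce8f0 is rgb(252, 232, 240).
On the G channel (widest range): 232 ≈ 127 + (p/100)(255 − 127), so p ≈ 100×(232 − 127)/(255 − 127) = 10500/128 = 82.03.
p = 82 reproduces all three channels after rounding.

82%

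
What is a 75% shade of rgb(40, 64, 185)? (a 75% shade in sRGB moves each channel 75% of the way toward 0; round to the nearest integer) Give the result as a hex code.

#0a102e

Per channel, c → c + 0.75(0 − c):
  R: 40 + 0.75×(0−40) = 40 − 30 = 10 → 10
  G: 64 + 0.75×(0−64) = 64 − 48 = 16 → 16
  B: 185 − 138.75 = 46.25 → 46
rgb(10, 16, 46) = #0a102e.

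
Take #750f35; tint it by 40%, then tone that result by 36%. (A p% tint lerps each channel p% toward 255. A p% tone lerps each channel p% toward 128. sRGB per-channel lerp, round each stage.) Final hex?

#9c7584

#750f35 is rgb(117, 15, 53).
Per channel, c → c + 0.4(255 − c):
  R: 117 + 55.2 = 172.2 → 172
  G: 15 + 0.4×(255−15) = 15 + 96 = 111 → 111
  B: 53 + 0.4×(255−53) = 53 + 80.8 = 133.8 → 134
After the tint: rgb(172, 111, 134) = #ac6f86.
Lerp each channel 36% toward 128:
  R: 172 + 0.36×(128−172) = 172 − 15.84 = 156.16 → 156
  G: 111 + 0.36×(128−111) = 111 + 6.12 = 117.12 → 117
  B: 134 + 0.36×(128−134) = 134 − 2.16 = 131.84 → 132
rgb(156, 117, 132) = #9c7584.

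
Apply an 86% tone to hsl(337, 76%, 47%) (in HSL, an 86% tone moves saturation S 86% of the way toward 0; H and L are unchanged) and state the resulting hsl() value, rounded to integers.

hsl(337, 11%, 47%)

S moves 86% from 76 toward 0: 76 − 65.36 = 10.64 → 11.
H and L are unchanged.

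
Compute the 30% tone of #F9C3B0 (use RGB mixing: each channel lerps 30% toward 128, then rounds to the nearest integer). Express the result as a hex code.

#F9C3B0 is rgb(249, 195, 176).
Lerp each channel 30% toward 128:
  R: 249 + 0.3×(128−249) = 249 − 36.3 = 212.7 → 213
  G: 195 + 0.3×(128−195) = 195 − 20.1 = 174.9 → 175
  B: 176 − 14.4 = 161.6 → 162
rgb(213, 175, 162) = #D5AFA2.

#D5AFA2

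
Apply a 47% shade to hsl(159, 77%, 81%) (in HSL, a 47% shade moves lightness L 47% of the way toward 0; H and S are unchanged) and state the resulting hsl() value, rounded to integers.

hsl(159, 77%, 43%)

L moves 47% from 81 toward 0: 81 − 38.07 = 42.93 → 43.
H and S are unchanged.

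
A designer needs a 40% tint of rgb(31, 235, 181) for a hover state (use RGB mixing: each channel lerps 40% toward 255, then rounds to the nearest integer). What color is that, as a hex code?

#79F3D3

Per channel, c → c + 0.4(255 − c):
  R: 31 + 89.6 = 120.6 → 121
  G: 235 + 0.4×(255−235) = 235 + 8 = 243 → 243
  B: 181 + 0.4×(255−181) = 181 + 29.6 = 210.6 → 211
rgb(121, 243, 211) = #79F3D3.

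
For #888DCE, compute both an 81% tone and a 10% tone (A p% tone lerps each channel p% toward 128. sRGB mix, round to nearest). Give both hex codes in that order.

#888DCE is rgb(136, 141, 206).
81% tone:
  R: 136 − 6.48 = 129.52 → 130
  G: 141 − 10.53 = 130.47 → 130
  B: 206 + 0.81×(128−206) = 206 − 63.18 = 142.82 → 143
  → #82828F
10% tone:
  R: 136 + 0.1×(128−136) = 136 − 0.8 = 135.2 → 135
  G: 141 + 0.1×(128−141) = 141 − 1.3 = 139.7 → 140
  B: 206 + 0.1×(128−206) = 206 − 7.8 = 198.2 → 198
  → #878CC6

#82828F, #878CC6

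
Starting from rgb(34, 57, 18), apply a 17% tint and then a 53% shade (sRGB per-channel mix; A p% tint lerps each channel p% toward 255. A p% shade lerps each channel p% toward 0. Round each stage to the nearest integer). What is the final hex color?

Lerp each channel 17% toward 255:
  R: 34 + 0.17×(255−34) = 34 + 37.57 = 71.57 → 72
  G: 57 + 0.17×(255−57) = 57 + 33.66 = 90.66 → 91
  B: 18 + 40.29 = 58.29 → 58
After the tint: rgb(72, 91, 58) = #485b3a.
Per channel, c → c + 0.53(0 − c):
  R: 72 + 0.53×(0−72) = 72 − 38.16 = 33.84 → 34
  G: 91 − 48.23 = 42.77 → 43
  B: 58 + 0.53×(0−58) = 58 − 30.74 = 27.26 → 27
rgb(34, 43, 27) = #222b1b.

#222b1b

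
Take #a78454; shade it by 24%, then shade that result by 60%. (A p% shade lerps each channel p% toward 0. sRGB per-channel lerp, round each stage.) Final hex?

#a78454 is rgb(167, 132, 84).
Per channel, c → c + 0.24(0 − c):
  R: 167 + 0.24×(0−167) = 167 − 40.08 = 126.92 → 127
  G: 132 − 31.68 = 100.32 → 100
  B: 84 + 0.24×(0−84) = 84 − 20.16 = 63.84 → 64
After the shade: rgb(127, 100, 64) = #7f6440.
Lerp each channel 60% toward 0:
  R: 127 − 76.2 = 50.8 → 51
  G: 100 + 0.6×(0−100) = 100 − 60 = 40 → 40
  B: 64 − 38.4 = 25.6 → 26
rgb(51, 40, 26) = #33281a.

#33281a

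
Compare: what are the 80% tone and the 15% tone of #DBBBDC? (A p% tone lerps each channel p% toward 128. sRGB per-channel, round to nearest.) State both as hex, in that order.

#928C92, #CDB2CE

#DBBBDC is rgb(219, 187, 220).
80% tone:
  R: 219 − 72.8 = 146.2 → 146
  G: 187 − 47.2 = 139.8 → 140
  B: 220 + 0.8×(128−220) = 220 − 73.6 = 146.4 → 146
  → #928C92
15% tone:
  R: 219 + 0.15×(128−219) = 219 − 13.65 = 205.35 → 205
  G: 187 + 0.15×(128−187) = 187 − 8.85 = 178.15 → 178
  B: 220 + 0.15×(128−220) = 220 − 13.8 = 206.2 → 206
  → #CDB2CE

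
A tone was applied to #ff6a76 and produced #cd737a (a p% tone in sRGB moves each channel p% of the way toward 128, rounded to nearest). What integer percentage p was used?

39%

#ff6a76 is rgb(255, 106, 118); #cd737a is rgb(205, 115, 122).
On the R channel (widest range): 205 ≈ 255 + (p/100)(128 − 255), so p ≈ 100×(205 − 255)/(128 − 255) = -5000/-127 = 39.37.
p = 39 reproduces all three channels after rounding.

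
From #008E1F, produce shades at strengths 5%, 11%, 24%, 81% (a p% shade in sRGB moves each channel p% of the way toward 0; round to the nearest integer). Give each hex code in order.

#008E1F is rgb(0, 142, 31).
5%: (0→0, 142 − 7.1 = 134.9→135, 31 − 1.55 = 29.45→29) → #00871D
11%: (0→0, 142 − 15.62 = 126.38→126, 31 − 3.41 = 27.59→28) → #007E1C
24%: (0→0, 142 − 34.08 = 107.92→108, 31 − 7.44 = 23.56→24) → #006C18
81%: (0→0, 142 − 115.02 = 26.98→27, 31 − 25.11 = 5.89→6) → #001B06

#00871D, #007E1C, #006C18, #001B06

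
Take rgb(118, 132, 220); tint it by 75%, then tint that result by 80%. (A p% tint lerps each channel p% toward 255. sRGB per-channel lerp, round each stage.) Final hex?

#f8f9fd

A 75% tint moves each channel 75% toward 255:
  R: 118 + 0.75×(255−118) = 118 + 102.75 = 220.75 → 221
  G: 132 + 0.75×(255−132) = 132 + 92.25 = 224.25 → 224
  B: 220 + 0.75×(255−220) = 220 + 26.25 = 246.25 → 246
After the tint: rgb(221, 224, 246) = #dde0f6.
Per channel, c → c + 0.8(255 − c):
  R: 221 + 0.8×(255−221) = 221 + 27.2 = 248.2 → 248
  G: 224 + 0.8×(255−224) = 224 + 24.8 = 248.8 → 249
  B: 246 + 0.8×(255−246) = 246 + 7.2 = 253.2 → 253
rgb(248, 249, 253) = #f8f9fd.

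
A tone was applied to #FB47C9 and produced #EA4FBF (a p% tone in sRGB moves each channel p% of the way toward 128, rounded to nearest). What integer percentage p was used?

14%

#FB47C9 is rgb(251, 71, 201); #EA4FBF is rgb(234, 79, 191).
On the R channel (widest range): 234 ≈ 251 + (p/100)(128 − 251), so p ≈ 100×(234 − 251)/(128 − 251) = -1700/-123 = 13.82.
p = 14 reproduces all three channels after rounding.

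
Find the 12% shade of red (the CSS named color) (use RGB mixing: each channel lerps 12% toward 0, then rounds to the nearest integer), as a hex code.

#E00000

CSS red is rgb(255, 0, 0).
Lerp each channel 12% toward 0:
  R: 255 + 0.12×(0−255) = 255 − 30.6 = 224.4 → 224
  G: 0 + 0.12×(0−0) = 0 + 0 = 0 → 0
  B: 0 + 0.12×(0−0) = 0 + 0 = 0 → 0
rgb(224, 0, 0) = #E00000.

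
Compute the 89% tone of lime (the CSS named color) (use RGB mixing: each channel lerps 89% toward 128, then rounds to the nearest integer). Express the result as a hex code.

#728E72

CSS lime is rgb(0, 255, 0).
Per channel, c → c + 0.89(128 − c):
  R: 0 + 0.89×(128−0) = 0 + 113.92 = 113.92 → 114
  G: 255 + 0.89×(128−255) = 255 − 113.03 = 141.97 → 142
  B: 0 + 0.89×(128−0) = 0 + 113.92 = 113.92 → 114
rgb(114, 142, 114) = #728E72.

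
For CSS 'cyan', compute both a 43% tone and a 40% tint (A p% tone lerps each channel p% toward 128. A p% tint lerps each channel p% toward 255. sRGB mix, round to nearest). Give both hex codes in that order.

CSS cyan is rgb(0, 255, 255).
43% tone:
  R: 0 + 55.04 = 55.04 → 55
  G: 255 + 0.43×(128−255) = 255 − 54.61 = 200.39 → 200
  B: 255 + 0.43×(128−255) = 255 − 54.61 = 200.39 → 200
  → #37c8c8
40% tint:
  R: 0 + 0.4×(255−0) = 0 + 102 = 102 → 102
  G: 255 + 0.4×(255−255) = 255 + 0 = 255 → 255
  B: 255 + 0.4×(255−255) = 255 + 0 = 255 → 255
  → #66ffff

#37c8c8, #66ffff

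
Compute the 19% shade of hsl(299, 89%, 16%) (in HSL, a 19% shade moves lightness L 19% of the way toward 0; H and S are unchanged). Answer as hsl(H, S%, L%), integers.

hsl(299, 89%, 13%)

L moves 19% from 16 toward 0: 16 − 3.04 = 12.96 → 13.
H and S are unchanged.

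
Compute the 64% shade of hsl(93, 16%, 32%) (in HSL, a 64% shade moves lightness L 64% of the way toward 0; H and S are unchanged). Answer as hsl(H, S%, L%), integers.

L moves 64% from 32 toward 0: 32 − 20.48 = 11.52 → 12.
H and S are unchanged.

hsl(93, 16%, 12%)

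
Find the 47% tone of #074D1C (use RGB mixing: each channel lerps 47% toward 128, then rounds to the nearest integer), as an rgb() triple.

rgb(64, 101, 75)

#074D1C is rgb(7, 77, 28).
A 47% tone moves each channel 47% toward 128:
  R: 7 + 56.87 = 63.87 → 64
  G: 77 + 23.97 = 100.97 → 101
  B: 28 + 0.47×(128−28) = 28 + 47 = 75 → 75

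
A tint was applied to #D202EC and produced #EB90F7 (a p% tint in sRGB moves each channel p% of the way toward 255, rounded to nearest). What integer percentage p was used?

#D202EC is rgb(210, 2, 236); #EB90F7 is rgb(235, 144, 247).
On the G channel (widest range): 144 ≈ 2 + (p/100)(255 − 2), so p ≈ 100×(144 − 2)/(255 − 2) = 14200/253 = 56.13.
p = 56 reproduces all three channels after rounding.

56%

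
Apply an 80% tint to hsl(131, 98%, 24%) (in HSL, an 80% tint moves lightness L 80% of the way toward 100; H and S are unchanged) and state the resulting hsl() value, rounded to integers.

L moves 80% from 24 toward 100: 24 + 60.8 = 84.8 → 85.
H and S are unchanged.

hsl(131, 98%, 85%)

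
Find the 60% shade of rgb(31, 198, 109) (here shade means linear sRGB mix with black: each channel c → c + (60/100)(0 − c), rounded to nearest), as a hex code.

#0C4F2C

Per channel, c → c + 0.6(0 − c):
  R: 31 + 0.6×(0−31) = 31 − 18.6 = 12.4 → 12
  G: 198 + 0.6×(0−198) = 198 − 118.8 = 79.2 → 79
  B: 109 + 0.6×(0−109) = 109 − 65.4 = 43.6 → 44
rgb(12, 79, 44) = #0C4F2C.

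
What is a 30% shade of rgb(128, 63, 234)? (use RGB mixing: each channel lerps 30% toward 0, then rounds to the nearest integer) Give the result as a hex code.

#5A2CA4

Per channel, c → c + 0.3(0 − c):
  R: 128 + 0.3×(0−128) = 128 − 38.4 = 89.6 → 90
  G: 63 + 0.3×(0−63) = 63 − 18.9 = 44.1 → 44
  B: 234 + 0.3×(0−234) = 234 − 70.2 = 163.8 → 164
rgb(90, 44, 164) = #5A2CA4.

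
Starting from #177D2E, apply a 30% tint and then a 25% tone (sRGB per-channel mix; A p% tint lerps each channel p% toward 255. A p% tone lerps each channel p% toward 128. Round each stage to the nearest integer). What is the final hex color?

#669B72

#177D2E is rgb(23, 125, 46).
A 30% tint moves each channel 30% toward 255:
  R: 23 + 69.6 = 92.6 → 93
  G: 125 + 39 = 164 → 164
  B: 46 + 0.3×(255−46) = 46 + 62.7 = 108.7 → 109
After the tint: rgb(93, 164, 109) = #5DA46D.
A 25% tone moves each channel 25% toward 128:
  R: 93 + 8.75 = 101.75 → 102
  G: 164 + 0.25×(128−164) = 164 − 9 = 155 → 155
  B: 109 + 4.75 = 113.75 → 114
rgb(102, 155, 114) = #669B72.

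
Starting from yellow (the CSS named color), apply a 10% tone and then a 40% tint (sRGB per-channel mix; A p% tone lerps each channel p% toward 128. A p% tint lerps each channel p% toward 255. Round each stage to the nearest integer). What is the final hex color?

#F7F76E

CSS yellow is rgb(255, 255, 0).
A 10% tone moves each channel 10% toward 128:
  R: 255 + 0.1×(128−255) = 255 − 12.7 = 242.3 → 242
  G: 255 + 0.1×(128−255) = 255 − 12.7 = 242.3 → 242
  B: 0 + 12.8 = 12.8 → 13
After the tone: rgb(242, 242, 13) = #F2F20D.
A 40% tint moves each channel 40% toward 255:
  R: 242 + 0.4×(255−242) = 242 + 5.2 = 247.2 → 247
  G: 242 + 5.2 = 247.2 → 247
  B: 13 + 0.4×(255−13) = 13 + 96.8 = 109.8 → 110
rgb(247, 247, 110) = #F7F76E.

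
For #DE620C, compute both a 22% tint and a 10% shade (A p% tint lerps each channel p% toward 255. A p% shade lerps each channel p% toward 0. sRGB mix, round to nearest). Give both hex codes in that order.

#DE620C is rgb(222, 98, 12).
22% tint:
  R: 222 + 0.22×(255−222) = 222 + 7.26 = 229.26 → 229
  G: 98 + 0.22×(255−98) = 98 + 34.54 = 132.54 → 133
  B: 12 + 0.22×(255−12) = 12 + 53.46 = 65.46 → 65
  → #E58541
10% shade:
  R: 222 + 0.1×(0−222) = 222 − 22.2 = 199.8 → 200
  G: 98 + 0.1×(0−98) = 98 − 9.8 = 88.2 → 88
  B: 12 − 1.2 = 10.8 → 11
  → #C8580B

#E58541, #C8580B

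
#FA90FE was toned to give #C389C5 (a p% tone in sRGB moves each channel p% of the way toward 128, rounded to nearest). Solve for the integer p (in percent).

45%

#FA90FE is rgb(250, 144, 254); #C389C5 is rgb(195, 137, 197).
On the B channel (widest range): 197 ≈ 254 + (p/100)(128 − 254), so p ≈ 100×(197 − 254)/(128 − 254) = -5700/-126 = 45.24.
p = 45 reproduces all three channels after rounding.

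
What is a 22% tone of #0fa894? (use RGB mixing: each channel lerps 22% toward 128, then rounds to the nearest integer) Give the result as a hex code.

#289f90

#0fa894 is rgb(15, 168, 148).
Per channel, c → c + 0.22(128 − c):
  R: 15 + 0.22×(128−15) = 15 + 24.86 = 39.86 → 40
  G: 168 − 8.8 = 159.2 → 159
  B: 148 − 4.4 = 143.6 → 144
rgb(40, 159, 144) = #289f90.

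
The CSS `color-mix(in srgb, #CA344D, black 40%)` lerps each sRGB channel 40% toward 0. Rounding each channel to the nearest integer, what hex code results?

#791F2E

#CA344D is rgb(202, 52, 77).
Per channel, c → c + 0.4(0 − c):
  R: 202 + 0.4×(0−202) = 202 − 80.8 = 121.2 → 121
  G: 52 + 0.4×(0−52) = 52 − 20.8 = 31.2 → 31
  B: 77 + 0.4×(0−77) = 77 − 30.8 = 46.2 → 46
rgb(121, 31, 46) = #791F2E.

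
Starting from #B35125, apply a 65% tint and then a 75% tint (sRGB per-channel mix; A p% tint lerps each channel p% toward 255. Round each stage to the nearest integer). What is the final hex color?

#B35125 is rgb(179, 81, 37).
Per channel, c → c + 0.65(255 − c):
  R: 179 + 0.65×(255−179) = 179 + 49.4 = 228.4 → 228
  G: 81 + 113.1 = 194.1 → 194
  B: 37 + 0.65×(255−37) = 37 + 141.7 = 178.7 → 179
After the tint: rgb(228, 194, 179) = #E4C2B3.
Per channel, c → c + 0.75(255 − c):
  R: 228 + 0.75×(255−228) = 228 + 20.25 = 248.25 → 248
  G: 194 + 45.75 = 239.75 → 240
  B: 179 + 0.75×(255−179) = 179 + 57 = 236 → 236
rgb(248, 240, 236) = #F8F0EC.

#F8F0EC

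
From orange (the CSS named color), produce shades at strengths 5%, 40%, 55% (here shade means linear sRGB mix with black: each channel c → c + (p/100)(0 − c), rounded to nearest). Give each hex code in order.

CSS orange is rgb(255, 165, 0).
5%: (255 − 12.75 = 242.25→242, 165 − 8.25 = 156.75→157, 0→0) → #F29D00
40%: (255 − 102 = 153→153, 165 − 66 = 99→99, 0→0) → #996300
55%: (255 − 140.25 = 114.75→115, 165 − 90.75 = 74.25→74, 0→0) → #734A00

#F29D00, #996300, #734A00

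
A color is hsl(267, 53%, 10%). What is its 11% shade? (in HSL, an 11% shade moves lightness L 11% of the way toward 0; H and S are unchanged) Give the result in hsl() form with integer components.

L moves 11% from 10 toward 0: 10 − 1.1 = 8.9 → 9.
H and S are unchanged.

hsl(267, 53%, 9%)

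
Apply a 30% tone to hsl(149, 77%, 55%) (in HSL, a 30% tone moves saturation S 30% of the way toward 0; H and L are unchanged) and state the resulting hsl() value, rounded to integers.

S moves 30% from 77 toward 0: 77 − 23.1 = 53.9 → 54.
H and L are unchanged.

hsl(149, 54%, 55%)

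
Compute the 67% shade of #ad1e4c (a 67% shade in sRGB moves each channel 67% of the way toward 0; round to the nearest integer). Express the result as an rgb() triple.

rgb(57, 10, 25)

#ad1e4c is rgb(173, 30, 76).
A 67% shade moves each channel 67% toward 0:
  R: 173 − 115.91 = 57.09 → 57
  G: 30 − 20.1 = 9.9 → 10
  B: 76 + 0.67×(0−76) = 76 − 50.92 = 25.08 → 25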